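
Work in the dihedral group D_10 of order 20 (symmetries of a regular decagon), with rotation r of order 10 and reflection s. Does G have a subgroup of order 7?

7 does not divide |G| = 20, so by Lagrange no subgroup of order 7 exists.

No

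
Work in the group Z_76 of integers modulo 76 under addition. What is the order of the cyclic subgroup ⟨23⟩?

76

In Z_76, the order of an element a is n/gcd(a, n).
gcd(23, 76) = 1, so |⟨23⟩| = 76/1 = 76.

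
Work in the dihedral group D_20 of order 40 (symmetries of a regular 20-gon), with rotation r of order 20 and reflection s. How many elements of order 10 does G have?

The elements of order 10 are: r^2, r^6, r^14, r^18.
That's 4.

4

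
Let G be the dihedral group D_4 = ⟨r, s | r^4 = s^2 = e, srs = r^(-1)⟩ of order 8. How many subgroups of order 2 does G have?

|G| = 8 and 2 | 8, so subgroups of order 2 are possible by Lagrange.
The subgroups of order 2 are: {e, r^2}; {e, r^2s}; {e, r^3s}; {e, rs}; … (5 in all).
So G has 5 subgroups of order 2.

5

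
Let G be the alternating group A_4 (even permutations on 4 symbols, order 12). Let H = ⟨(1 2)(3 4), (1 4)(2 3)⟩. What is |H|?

4

|⟨(1 2)(3 4)⟩| = 2 and |⟨(1 4)(2 3)⟩| = 2, so |H| is a multiple of lcm(2, 2) = 2 and divides |G| = 12.
Closing under the operation: H = {e, (1 2)(3 4), (1 3)(2 4), (1 4)(2 3)}, so |H| = 4.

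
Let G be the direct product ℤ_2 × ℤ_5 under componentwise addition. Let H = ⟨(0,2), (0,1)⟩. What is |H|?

5

|⟨(0,2)⟩| = 5 and |⟨(0,1)⟩| = 5, so |H| is a multiple of lcm(5, 5) = 5 and divides |G| = 10.
Closing under the operation: H = {(0,0), (0,1), (0,2), (0,3), (0,4)}, so |H| = 5.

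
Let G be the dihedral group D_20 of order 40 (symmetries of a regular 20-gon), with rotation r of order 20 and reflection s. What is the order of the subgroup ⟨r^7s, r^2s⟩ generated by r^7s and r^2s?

|⟨r^7s⟩| = 2 and |⟨r^2s⟩| = 2, so |H| is a multiple of lcm(2, 2) = 2 and divides |G| = 40.
Closing under the operation: H = {e, r^5, r^10, r^15, r^2s, r^7s, r^12s, r^17s}, so |H| = 8.

8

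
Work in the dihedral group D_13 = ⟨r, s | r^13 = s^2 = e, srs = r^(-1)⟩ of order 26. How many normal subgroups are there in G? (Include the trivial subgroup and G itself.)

G has 16 subgroups. Checking conjugation-invariance by order — order 1: 1/1 normal; order 2: 0/13 normal; order 13: 1/1 normal; order 26: 1/1 normal.
Total normal subgroups: 3.

3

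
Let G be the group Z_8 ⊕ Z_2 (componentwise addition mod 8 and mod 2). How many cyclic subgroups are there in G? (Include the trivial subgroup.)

8

A cyclic subgroup of order d is generated by each of its φ(d) elements of order d, so the cyclic subgroups of order d number (#elements of order d)/φ(d).
Cyclic subgroups by order — order 1: 1; order 2: 3; order 4: 2; order 8: 2.
Total: 8.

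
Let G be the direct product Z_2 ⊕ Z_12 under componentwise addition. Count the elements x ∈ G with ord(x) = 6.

An element (a,b) has order lcm(ord(a), ord(b)); count pairs with lcm equal to 6.
Enumerating gives 6 such elements.

6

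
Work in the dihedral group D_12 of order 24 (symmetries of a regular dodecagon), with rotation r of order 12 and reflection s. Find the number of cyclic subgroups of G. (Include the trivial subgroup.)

18

Group the elements of G by the cyclic subgroup they generate; each cyclic subgroup of order d accounts for φ(d) elements.
Cyclic subgroups by order — order 1: 1; order 2: 13; order 3: 1; order 4: 1; order 6: 1; order 12: 1.
Total: 18.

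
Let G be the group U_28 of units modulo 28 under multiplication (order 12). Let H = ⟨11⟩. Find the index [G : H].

|⟨11⟩| = 6 and |G| = 12.
By Lagrange, [G : H] = |G|/|H| = 12/6 = 2.

2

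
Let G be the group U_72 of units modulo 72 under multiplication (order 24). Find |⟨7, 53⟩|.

12

|⟨7⟩| = 6 and |⟨53⟩| = 2, so |H| is a multiple of lcm(6, 2) = 6 and divides |G| = 24.
Closing under the operation: H = {1, 5, 7, 11, 25, 29, 31, 35, 49, 53, 55, 59}, so |H| = 12.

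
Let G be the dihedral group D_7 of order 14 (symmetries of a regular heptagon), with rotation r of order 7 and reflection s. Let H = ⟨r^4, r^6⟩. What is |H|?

7

|⟨r^4⟩| = 7 and |⟨r^6⟩| = 7, so |H| is a multiple of lcm(7, 7) = 7 and divides |G| = 14.
Closing under the operation: H = {e, r, r^2, r^3, r^4, r^5, r^6}, so |H| = 7.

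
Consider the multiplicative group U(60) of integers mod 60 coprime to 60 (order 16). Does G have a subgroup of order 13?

No

13 does not divide |G| = 16, so by Lagrange no subgroup of order 13 exists.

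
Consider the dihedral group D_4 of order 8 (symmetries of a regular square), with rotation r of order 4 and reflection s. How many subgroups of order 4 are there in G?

3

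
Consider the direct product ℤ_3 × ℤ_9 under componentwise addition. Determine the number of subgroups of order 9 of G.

|G| = 27 and 9 | 27, so subgroups of order 9 are possible by Lagrange.
The subgroups of order 9 are: {(0,0), (0,1), (0,2), (0,3), (0,4), (0,5), (0,6), (0,7), (0,8)}; {(0,0), (0,3), (0,6), (1,0), (1,3), (1,6), (2,0), (2,3), (2,6)}; {(0,0), (0,3), (0,6), (1,1), (1,4), (1,7), (2,2), (2,5), (2,8)}; {(0,0), (0,3), (0,6), (1,2), (1,5), (1,8), (2,1), (2,4), (2,7)}.
So G has 4 subgroups of order 9.

4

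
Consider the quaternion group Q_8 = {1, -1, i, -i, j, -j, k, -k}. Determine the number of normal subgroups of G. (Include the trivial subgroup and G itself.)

G has 6 subgroups. Checking conjugation-invariance by order — order 1: 1/1 normal; order 2: 1/1 normal; order 4: 3/3 normal; order 8: 1/1 normal.
Total normal subgroups: 6.

6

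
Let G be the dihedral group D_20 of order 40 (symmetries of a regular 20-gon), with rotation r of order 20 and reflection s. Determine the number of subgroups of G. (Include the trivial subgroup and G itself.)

|G| = 40, so by Lagrange every subgroup order divides 40. Divisors: 1, 2, 4, 5, 8, 10, 20, 40.
Subgroups by order — order 1: 1; order 2: 21; order 4: 11; order 5: 1; order 8: 5; order 10: 5; order 20: 3; order 40: 1.
Total: 1 + 21 + 11 + 1 + 5 + 5 + 3 + 1 = 48.

48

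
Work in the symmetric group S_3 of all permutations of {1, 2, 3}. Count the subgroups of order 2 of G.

3

|G| = 6 and 2 | 6, so subgroups of order 2 are possible by Lagrange.
The subgroups of order 2 are: {e, (1 2)}; {e, (1 3)}; {e, (2 3)}.
So G has 3 subgroups of order 2.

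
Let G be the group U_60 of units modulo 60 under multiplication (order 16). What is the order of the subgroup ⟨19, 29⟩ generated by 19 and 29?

|⟨19⟩| = 2 and |⟨29⟩| = 2, so |H| is a multiple of lcm(2, 2) = 2 and divides |G| = 16.
Closing under the operation: H = {1, 11, 19, 29}, so |H| = 4.

4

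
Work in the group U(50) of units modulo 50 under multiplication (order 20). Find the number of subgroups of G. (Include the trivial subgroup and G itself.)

|G| = 20, so by Lagrange every subgroup order divides 20. Divisors: 1, 2, 4, 5, 10, 20.
Subgroups by order — order 1: 1; order 2: 1; order 4: 1; order 5: 1; order 10: 1; order 20: 1.
Total: 1 + 1 + 1 + 1 + 1 + 1 = 6.

6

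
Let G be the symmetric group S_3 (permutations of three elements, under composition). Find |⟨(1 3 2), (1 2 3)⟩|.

3

|⟨(1 3 2)⟩| = 3 and |⟨(1 2 3)⟩| = 3, so |H| is a multiple of lcm(3, 3) = 3 and divides |G| = 6.
Closing under the operation: H = {e, (1 2 3), (1 3 2)}, so |H| = 3.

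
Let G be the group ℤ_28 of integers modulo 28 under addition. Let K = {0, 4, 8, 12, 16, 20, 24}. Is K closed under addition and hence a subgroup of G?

|K| = 7 divides |G| = 28, consistent with Lagrange.
K contains the identity, every element's inverse is in K, and K is closed under +: it is a subgroup.
In fact K = ⟨16⟩.

Yes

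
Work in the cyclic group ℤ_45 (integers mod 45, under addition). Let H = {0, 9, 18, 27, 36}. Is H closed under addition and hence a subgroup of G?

|H| = 5 divides |G| = 45, consistent with Lagrange.
H contains the identity, every element's inverse is in H, and H is closed under +: it is a subgroup.
In fact H = ⟨18⟩.

Yes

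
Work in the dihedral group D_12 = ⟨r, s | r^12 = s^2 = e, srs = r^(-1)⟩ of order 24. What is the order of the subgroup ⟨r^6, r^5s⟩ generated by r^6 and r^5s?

4

|⟨r^6⟩| = 2 and |⟨r^5s⟩| = 2, so |H| is a multiple of lcm(2, 2) = 2 and divides |G| = 24.
Closing under the operation: H = {e, r^6, r^5s, r^11s}, so |H| = 4.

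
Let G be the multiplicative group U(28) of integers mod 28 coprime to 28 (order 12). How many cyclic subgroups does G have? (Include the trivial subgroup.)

A cyclic subgroup of order d is generated by each of its φ(d) elements of order d, so the cyclic subgroups of order d number (#elements of order d)/φ(d).
Cyclic subgroups by order — order 1: 1; order 2: 3; order 3: 1; order 6: 3.
Total: 8.

8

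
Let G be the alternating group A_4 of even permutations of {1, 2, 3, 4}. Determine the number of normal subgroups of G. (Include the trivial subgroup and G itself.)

3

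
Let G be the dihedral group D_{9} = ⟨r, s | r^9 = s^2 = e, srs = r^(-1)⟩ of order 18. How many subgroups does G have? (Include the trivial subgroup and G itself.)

|G| = 18, so by Lagrange every subgroup order divides 18. Divisors: 1, 2, 3, 6, 9, 18.
Subgroups by order — order 1: 1; order 2: 9; order 3: 1; order 6: 3; order 9: 1; order 18: 1.
Total: 1 + 9 + 1 + 3 + 1 + 1 = 16.

16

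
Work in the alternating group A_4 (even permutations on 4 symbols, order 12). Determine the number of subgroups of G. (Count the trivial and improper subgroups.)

10

|G| = 12, so by Lagrange every subgroup order divides 12. Divisors: 1, 2, 3, 4, 6, 12.
Subgroups by order — order 1: 1; order 2: 3; order 3: 4; order 4: 1; order 6: 0; order 12: 1.
Total: 1 + 3 + 4 + 1 + 0 + 1 = 10.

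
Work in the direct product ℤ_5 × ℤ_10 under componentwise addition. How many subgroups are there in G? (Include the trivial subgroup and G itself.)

16

|G| = 50, so by Lagrange every subgroup order divides 50. Divisors: 1, 2, 5, 10, 25, 50.
Subgroups by order — order 1: 1; order 2: 1; order 5: 6; order 10: 6; order 25: 1; order 50: 1.
Total: 1 + 1 + 6 + 6 + 1 + 1 = 16.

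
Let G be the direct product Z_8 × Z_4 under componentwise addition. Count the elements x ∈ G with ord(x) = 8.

An element (a,b) has order lcm(ord(a), ord(b)); count pairs with lcm equal to 8.
Enumerating gives 16 such elements.

16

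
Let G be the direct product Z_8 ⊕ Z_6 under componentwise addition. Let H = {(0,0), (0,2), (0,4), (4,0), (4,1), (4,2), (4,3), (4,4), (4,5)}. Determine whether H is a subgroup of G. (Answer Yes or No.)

|H| = 9 does not divide |G| = 48, so by Lagrange H is not a subgroup.

No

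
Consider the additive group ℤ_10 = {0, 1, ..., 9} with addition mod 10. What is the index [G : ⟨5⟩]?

|⟨5⟩| = 2 and |G| = 10.
By Lagrange, [G : H] = |G|/|H| = 10/2 = 5.

5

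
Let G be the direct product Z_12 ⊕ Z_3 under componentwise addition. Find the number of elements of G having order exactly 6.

An element (a,b) has order lcm(ord(a), ord(b)); count pairs with lcm equal to 6.
Enumerating gives 8 such elements.

8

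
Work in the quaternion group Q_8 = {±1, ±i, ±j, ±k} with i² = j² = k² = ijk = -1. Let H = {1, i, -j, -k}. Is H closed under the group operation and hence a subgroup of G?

No

-k ∈ H but its inverse k ∉ H, so H is not a subgroup.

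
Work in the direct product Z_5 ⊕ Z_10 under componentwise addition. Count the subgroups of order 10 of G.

|G| = 50 and 10 | 50, so subgroups of order 10 are possible by Lagrange.
The subgroups of order 10 are: {(0,0), (0,1), (0,2), (0,3), (0,4), (0,5), (0,6), (0,7), (0,8), (0,9)}; {(0,0), (0,5), (1,0), (1,5), (2,0), (2,5), (3,0), (3,5), (4,0), (4,5)}; {(0,0), (0,5), (1,1), (1,6), (2,2), (2,7), (3,3), (3,8), (4,4), (4,9)}; {(0,0), (0,5), (1,2), (1,7), (2,4), (2,9), (3,1), (3,6), (4,3), (4,8)}; … (6 in all).
So G has 6 subgroups of order 10.

6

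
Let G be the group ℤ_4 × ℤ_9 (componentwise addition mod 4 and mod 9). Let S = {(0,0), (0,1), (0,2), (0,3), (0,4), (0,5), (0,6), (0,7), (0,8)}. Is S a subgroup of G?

|S| = 9 divides |G| = 36, consistent with Lagrange.
S contains the identity, every element's inverse is in S, and S is closed under +: it is a subgroup.
In fact S = ⟨(0,1)⟩.

Yes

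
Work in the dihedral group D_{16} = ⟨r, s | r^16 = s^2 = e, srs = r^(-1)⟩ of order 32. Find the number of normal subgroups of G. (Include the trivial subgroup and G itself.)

G has 36 subgroups. Checking conjugation-invariance by order — order 1: 1/1 normal; order 2: 1/17 normal; order 4: 1/9 normal; order 8: 1/5 normal; order 16: 3/3 normal; order 32: 1/1 normal.
Total normal subgroups: 8.

8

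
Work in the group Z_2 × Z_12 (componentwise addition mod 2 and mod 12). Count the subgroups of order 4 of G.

|G| = 24 and 4 | 24, so subgroups of order 4 are possible by Lagrange.
The subgroups of order 4 are: {(0,0), (0,3), (0,6), (0,9)}; {(0,0), (0,6), (1,0), (1,6)}; {(0,0), (0,6), (1,3), (1,9)}.
So G has 3 subgroups of order 4.

3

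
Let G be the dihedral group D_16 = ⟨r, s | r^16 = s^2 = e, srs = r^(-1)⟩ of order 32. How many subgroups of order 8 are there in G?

5

|G| = 32 and 8 | 32, so subgroups of order 8 are possible by Lagrange.
The subgroups of order 8 are: {e, r^2, r^4, r^6, r^8, r^10, r^12, r^14}; {e, r^4, r^8, r^12, r^2s, r^6s, r^10s, r^14s}; {e, r^4, r^8, r^12, r^3s, r^7s, r^11s, r^15s}; {e, r^4, r^8, r^12, s, r^4s, r^8s, r^12s}; … (5 in all).
So G has 5 subgroups of order 8.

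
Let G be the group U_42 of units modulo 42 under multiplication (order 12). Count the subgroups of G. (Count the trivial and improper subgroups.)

|G| = 12, so by Lagrange every subgroup order divides 12. Divisors: 1, 2, 3, 4, 6, 12.
Subgroups by order — order 1: 1; order 2: 3; order 3: 1; order 4: 1; order 6: 3; order 12: 1.
Total: 1 + 3 + 1 + 1 + 3 + 1 = 10.

10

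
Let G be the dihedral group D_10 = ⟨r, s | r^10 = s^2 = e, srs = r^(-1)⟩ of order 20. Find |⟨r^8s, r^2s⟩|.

|⟨r^8s⟩| = 2 and |⟨r^2s⟩| = 2, so |H| is a multiple of lcm(2, 2) = 2 and divides |G| = 20.
Closing under the operation: H = {e, r^2, r^4, r^6, r^8, s, r^2s, r^4s, r^6s, r^8s}, so |H| = 10.

10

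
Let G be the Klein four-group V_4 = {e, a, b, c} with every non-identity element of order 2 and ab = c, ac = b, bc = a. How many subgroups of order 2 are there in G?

3

|G| = 4 and 2 | 4, so subgroups of order 2 are possible by Lagrange.
The subgroups of order 2 are: {e, a}; {e, b}; {e, c}.
So G has 3 subgroups of order 2.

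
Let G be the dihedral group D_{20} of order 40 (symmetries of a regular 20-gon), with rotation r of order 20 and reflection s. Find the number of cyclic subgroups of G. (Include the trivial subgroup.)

26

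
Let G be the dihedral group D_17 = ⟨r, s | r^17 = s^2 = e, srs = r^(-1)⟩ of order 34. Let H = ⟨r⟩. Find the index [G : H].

|⟨r⟩| = 17 and |G| = 34.
By Lagrange, [G : H] = |G|/|H| = 34/17 = 2.

2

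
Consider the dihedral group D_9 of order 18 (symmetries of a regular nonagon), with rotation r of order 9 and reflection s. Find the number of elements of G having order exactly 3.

2

The elements of order 3 are: r^3, r^6.
That's 2.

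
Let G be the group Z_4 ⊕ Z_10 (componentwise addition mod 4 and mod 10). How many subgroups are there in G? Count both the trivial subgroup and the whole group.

|G| = 40, so by Lagrange every subgroup order divides 40. Divisors: 1, 2, 4, 5, 8, 10, 20, 40.
Subgroups by order — order 1: 1; order 2: 3; order 4: 3; order 5: 1; order 8: 1; order 10: 3; order 20: 3; order 40: 1.
Total: 1 + 3 + 3 + 1 + 1 + 3 + 3 + 1 = 16.

16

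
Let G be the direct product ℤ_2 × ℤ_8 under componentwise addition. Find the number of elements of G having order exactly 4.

4

An element (a,b) has order lcm(ord(a), ord(b)); count pairs with lcm equal to 4.
Enumerating gives 4 such elements.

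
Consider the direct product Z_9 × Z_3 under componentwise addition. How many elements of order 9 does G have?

An element (a,b) has order lcm(ord(a), ord(b)); count pairs with lcm equal to 9.
Enumerating gives 18 such elements.

18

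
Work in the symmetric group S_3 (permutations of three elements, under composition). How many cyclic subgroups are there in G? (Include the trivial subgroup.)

Each element a generates a cyclic subgroup ⟨a⟩; distinct elements may generate the same one (a cyclic group of order d has φ(d) generators).
Cyclic subgroups by order — order 1: 1; order 2: 3; order 3: 1.
Total: 5.

5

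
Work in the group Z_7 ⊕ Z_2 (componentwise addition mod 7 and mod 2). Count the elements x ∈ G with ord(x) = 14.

An element (a,b) has order lcm(ord(a), ord(b)); count pairs with lcm equal to 14.
Enumerating gives 6 such elements.

6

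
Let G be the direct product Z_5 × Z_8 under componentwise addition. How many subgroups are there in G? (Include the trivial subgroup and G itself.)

|G| = 40, so by Lagrange every subgroup order divides 40. Divisors: 1, 2, 4, 5, 8, 10, 20, 40.
Subgroups by order — order 1: 1; order 2: 1; order 4: 1; order 5: 1; order 8: 1; order 10: 1; order 20: 1; order 40: 1.
Total: 1 + 1 + 1 + 1 + 1 + 1 + 1 + 1 = 8.

8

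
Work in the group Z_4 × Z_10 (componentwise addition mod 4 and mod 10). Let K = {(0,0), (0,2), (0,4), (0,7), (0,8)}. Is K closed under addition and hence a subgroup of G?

No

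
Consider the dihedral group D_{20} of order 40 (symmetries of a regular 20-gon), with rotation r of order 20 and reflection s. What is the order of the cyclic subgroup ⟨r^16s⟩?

2

Computing powers of r^16s: the smallest k with (r^16s)^k = e is k = 2.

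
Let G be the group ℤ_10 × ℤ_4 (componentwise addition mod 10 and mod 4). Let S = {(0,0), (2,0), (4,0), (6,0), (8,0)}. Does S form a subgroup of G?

Yes

|S| = 5 divides |G| = 40, consistent with Lagrange.
S contains the identity, every element's inverse is in S, and S is closed under +: it is a subgroup.
In fact S = ⟨(4,0)⟩.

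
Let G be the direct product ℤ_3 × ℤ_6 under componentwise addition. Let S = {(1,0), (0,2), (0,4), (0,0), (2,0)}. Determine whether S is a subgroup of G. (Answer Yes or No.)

No

|S| = 5 does not divide |G| = 18, so by Lagrange S is not a subgroup.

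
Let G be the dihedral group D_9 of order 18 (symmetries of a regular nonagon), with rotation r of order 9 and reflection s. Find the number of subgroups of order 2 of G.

9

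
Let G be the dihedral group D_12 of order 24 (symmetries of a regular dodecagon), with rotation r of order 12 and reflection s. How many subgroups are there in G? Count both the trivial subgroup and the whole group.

|G| = 24, so by Lagrange every subgroup order divides 24. Divisors: 1, 2, 3, 4, 6, 8, 12, 24.
Subgroups by order — order 1: 1; order 2: 13; order 3: 1; order 4: 7; order 6: 5; order 8: 3; order 12: 3; order 24: 1.
Total: 1 + 13 + 1 + 7 + 5 + 3 + 3 + 1 = 34.

34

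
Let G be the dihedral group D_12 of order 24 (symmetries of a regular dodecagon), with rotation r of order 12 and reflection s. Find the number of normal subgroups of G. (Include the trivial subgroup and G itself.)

G has 34 subgroups. Checking conjugation-invariance by order — order 1: 1/1 normal; order 2: 1/13 normal; order 3: 1/1 normal; order 4: 1/7 normal; order 6: 1/5 normal; order 8: 0/3 normal; order 12: 3/3 normal; order 24: 1/1 normal.
Total normal subgroups: 9.

9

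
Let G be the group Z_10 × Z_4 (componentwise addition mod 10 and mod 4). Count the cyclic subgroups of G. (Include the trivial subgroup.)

12

Group the elements of G by the cyclic subgroup they generate; each cyclic subgroup of order d accounts for φ(d) elements.
Cyclic subgroups by order — order 1: 1; order 2: 3; order 4: 2; order 5: 1; order 10: 3; order 20: 2.
Total: 12.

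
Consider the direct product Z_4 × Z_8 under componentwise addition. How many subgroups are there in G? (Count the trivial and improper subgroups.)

22

|G| = 32, so by Lagrange every subgroup order divides 32. Divisors: 1, 2, 4, 8, 16, 32.
Subgroups by order — order 1: 1; order 2: 3; order 4: 7; order 8: 7; order 16: 3; order 32: 1.
Total: 1 + 3 + 7 + 7 + 3 + 1 = 22.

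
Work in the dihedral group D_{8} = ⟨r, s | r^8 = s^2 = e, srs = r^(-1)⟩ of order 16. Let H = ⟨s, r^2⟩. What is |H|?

|⟨s⟩| = 2 and |⟨r^2⟩| = 4, so |H| is a multiple of lcm(2, 4) = 4 and divides |G| = 16.
Closing under the operation: H = {e, r^2, r^4, r^6, s, r^2s, r^4s, r^6s}, so |H| = 8.

8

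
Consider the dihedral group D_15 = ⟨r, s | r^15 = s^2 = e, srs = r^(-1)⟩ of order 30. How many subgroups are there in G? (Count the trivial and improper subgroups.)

28

|G| = 30, so by Lagrange every subgroup order divides 30. Divisors: 1, 2, 3, 5, 6, 10, 15, 30.
Subgroups by order — order 1: 1; order 2: 15; order 3: 1; order 5: 1; order 6: 5; order 10: 3; order 15: 1; order 30: 1.
Total: 1 + 15 + 1 + 1 + 5 + 3 + 1 + 1 = 28.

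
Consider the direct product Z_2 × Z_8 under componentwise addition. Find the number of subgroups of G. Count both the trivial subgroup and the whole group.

11

|G| = 16, so by Lagrange every subgroup order divides 16. Divisors: 1, 2, 4, 8, 16.
Subgroups by order — order 1: 1; order 2: 3; order 4: 3; order 8: 3; order 16: 1.
Total: 1 + 3 + 3 + 3 + 1 = 11.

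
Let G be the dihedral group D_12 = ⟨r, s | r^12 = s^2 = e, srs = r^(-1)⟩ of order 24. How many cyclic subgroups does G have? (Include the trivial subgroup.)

18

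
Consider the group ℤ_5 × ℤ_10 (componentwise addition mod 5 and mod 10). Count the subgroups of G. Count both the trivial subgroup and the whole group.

|G| = 50, so by Lagrange every subgroup order divides 50. Divisors: 1, 2, 5, 10, 25, 50.
Subgroups by order — order 1: 1; order 2: 1; order 5: 6; order 10: 6; order 25: 1; order 50: 1.
Total: 1 + 1 + 6 + 6 + 1 + 1 = 16.

16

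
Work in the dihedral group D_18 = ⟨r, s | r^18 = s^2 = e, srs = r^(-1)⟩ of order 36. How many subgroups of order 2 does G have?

19

|G| = 36 and 2 | 36, so subgroups of order 2 are possible by Lagrange.
The subgroups of order 2 are: {e, r^10s}; {e, r^11s}; {e, r^12s}; {e, r^13s}; … (19 in all).
So G has 19 subgroups of order 2.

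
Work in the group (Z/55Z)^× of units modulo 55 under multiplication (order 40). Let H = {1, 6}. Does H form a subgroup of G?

6 ∈ H but its inverse 46 ∉ H, so H is not a subgroup.

No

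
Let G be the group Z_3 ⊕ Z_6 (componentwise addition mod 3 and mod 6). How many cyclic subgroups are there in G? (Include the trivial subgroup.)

10

Group the elements of G by the cyclic subgroup they generate; each cyclic subgroup of order d accounts for φ(d) elements.
Cyclic subgroups by order — order 1: 1; order 2: 1; order 3: 4; order 6: 4.
Total: 10.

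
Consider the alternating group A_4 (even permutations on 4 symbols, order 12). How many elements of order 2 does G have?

3

The elements of order 2 are: (1 2)(3 4), (1 3)(2 4), (1 4)(2 3).
That's 3.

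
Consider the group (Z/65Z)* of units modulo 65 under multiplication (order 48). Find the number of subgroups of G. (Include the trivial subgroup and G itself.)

|G| = 48, so by Lagrange every subgroup order divides 48. Divisors: 1, 2, 3, 4, 6, 8, 12, 16, 24, 48.
Subgroups by order — order 1: 1; order 2: 3; order 3: 1; order 4: 7; order 6: 3; order 8: 3; order 12: 7; order 16: 1; order 24: 3; order 48: 1.
Total: 1 + 3 + 1 + 7 + 3 + 3 + 7 + 1 + 3 + 1 = 30.

30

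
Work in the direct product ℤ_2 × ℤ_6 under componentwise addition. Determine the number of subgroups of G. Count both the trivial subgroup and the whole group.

|G| = 12, so by Lagrange every subgroup order divides 12. Divisors: 1, 2, 3, 4, 6, 12.
Subgroups by order — order 1: 1; order 2: 3; order 3: 1; order 4: 1; order 6: 3; order 12: 1.
Total: 1 + 3 + 1 + 1 + 3 + 1 = 10.

10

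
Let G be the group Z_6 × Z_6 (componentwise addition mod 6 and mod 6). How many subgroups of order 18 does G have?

3

|G| = 36 and 18 | 36, so subgroups of order 18 are possible by Lagrange.
The subgroups of order 18 are: {(0,0), (0,1), (0,2), (0,3), (0,4), (0,5), (2,0), (2,1), (2,2), (2,3), (2,4), (2,5), (4,0), (4,1), (4,2), (4,3), (4,4), (4,5)}; {(0,0), (0,2), (0,4), (1,0), (1,2), (1,4), (2,0), (2,2), (2,4), (3,0), (3,2), (3,4), (4,0), (4,2), (4,4), (5,0), (5,2), (5,4)}; {(0,0), (0,2), (0,4), (1,1), (1,3), (1,5), (2,0), (2,2), (2,4), (3,1), (3,3), (3,5), (4,0), (4,2), (4,4), (5,1), (5,3), (5,5)}.
So G has 3 subgroups of order 18.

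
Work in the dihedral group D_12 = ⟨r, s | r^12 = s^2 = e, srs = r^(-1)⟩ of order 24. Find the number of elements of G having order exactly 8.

0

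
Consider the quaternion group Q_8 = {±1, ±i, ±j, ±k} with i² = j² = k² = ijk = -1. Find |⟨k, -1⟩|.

|⟨k⟩| = 4 and |⟨-1⟩| = 2, so |H| is a multiple of lcm(4, 2) = 4 and divides |G| = 8.
Closing under the operation: H = {1, -1, k, -k}, so |H| = 4.

4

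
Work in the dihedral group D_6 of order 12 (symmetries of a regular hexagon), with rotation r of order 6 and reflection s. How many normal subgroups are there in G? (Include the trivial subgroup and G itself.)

G has 16 subgroups. Checking conjugation-invariance by order — order 1: 1/1 normal; order 2: 1/7 normal; order 3: 1/1 normal; order 4: 0/3 normal; order 6: 3/3 normal; order 12: 1/1 normal.
Total normal subgroups: 7.

7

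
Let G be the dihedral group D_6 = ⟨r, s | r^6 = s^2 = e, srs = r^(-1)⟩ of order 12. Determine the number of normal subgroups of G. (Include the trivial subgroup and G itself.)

7

G has 16 subgroups. Checking conjugation-invariance by order — order 1: 1/1 normal; order 2: 1/7 normal; order 3: 1/1 normal; order 4: 0/3 normal; order 6: 3/3 normal; order 12: 1/1 normal.
Total normal subgroups: 7.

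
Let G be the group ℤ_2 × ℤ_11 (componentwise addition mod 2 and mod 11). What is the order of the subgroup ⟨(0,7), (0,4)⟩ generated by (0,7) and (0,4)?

11

|⟨(0,7)⟩| = 11 and |⟨(0,4)⟩| = 11, so |H| is a multiple of lcm(11, 11) = 11 and divides |G| = 22.
Closing under the operation: H = {(0,0), (0,1), (0,2), (0,3), (0,4), (0,5), (0,6), (0,7), (0,8), (0,9), (0,10)}, so |H| = 11.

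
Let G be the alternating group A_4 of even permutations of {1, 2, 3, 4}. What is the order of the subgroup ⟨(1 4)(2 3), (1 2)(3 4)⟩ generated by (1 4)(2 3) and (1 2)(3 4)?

4

|⟨(1 4)(2 3)⟩| = 2 and |⟨(1 2)(3 4)⟩| = 2, so |H| is a multiple of lcm(2, 2) = 2 and divides |G| = 12.
Closing under the operation: H = {e, (1 2)(3 4), (1 3)(2 4), (1 4)(2 3)}, so |H| = 4.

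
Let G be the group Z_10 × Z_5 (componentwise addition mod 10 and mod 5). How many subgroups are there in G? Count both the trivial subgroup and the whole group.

16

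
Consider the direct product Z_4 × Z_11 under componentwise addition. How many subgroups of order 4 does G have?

|G| = 44 and 4 | 44, so subgroups of order 4 are possible by Lagrange.
The subgroups of order 4 are: {(0,0), (1,0), (2,0), (3,0)}.
So G has 1 subgroup of order 4.

1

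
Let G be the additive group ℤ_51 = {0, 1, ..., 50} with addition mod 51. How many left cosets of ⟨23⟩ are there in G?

1

|⟨23⟩| = 51 and |G| = 51.
By Lagrange, [G : H] = |G|/|H| = 51/51 = 1.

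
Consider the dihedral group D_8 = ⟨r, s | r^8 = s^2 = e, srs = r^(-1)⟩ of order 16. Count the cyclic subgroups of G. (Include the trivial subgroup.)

A cyclic subgroup of order d is generated by each of its φ(d) elements of order d, so the cyclic subgroups of order d number (#elements of order d)/φ(d).
Cyclic subgroups by order — order 1: 1; order 2: 9; order 4: 1; order 8: 1.
Total: 12.

12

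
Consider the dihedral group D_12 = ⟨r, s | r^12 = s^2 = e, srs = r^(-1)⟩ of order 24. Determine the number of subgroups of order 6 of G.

5

|G| = 24 and 6 | 24, so subgroups of order 6 are possible by Lagrange.
The subgroups of order 6 are: {e, r^2, r^4, r^6, r^8, r^10}; {e, r^4, r^8, r^2s, r^6s, r^10s}; {e, r^4, r^8, r^3s, r^7s, r^11s}; {e, r^4, r^8, s, r^4s, r^8s}; … (5 in all).
So G has 5 subgroups of order 6.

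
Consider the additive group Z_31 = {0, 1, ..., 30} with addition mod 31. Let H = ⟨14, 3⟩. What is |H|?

31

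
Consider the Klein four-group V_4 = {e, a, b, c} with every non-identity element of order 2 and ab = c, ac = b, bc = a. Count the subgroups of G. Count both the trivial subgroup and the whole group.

|G| = 4, so by Lagrange every subgroup order divides 4. Divisors: 1, 2, 4.
Subgroups by order — order 1: 1; order 2: 3; order 4: 1.
Total: 1 + 3 + 1 = 5.

5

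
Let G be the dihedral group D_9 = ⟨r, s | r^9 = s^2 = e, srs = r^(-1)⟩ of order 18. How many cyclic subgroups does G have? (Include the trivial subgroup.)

Group the elements of G by the cyclic subgroup they generate; each cyclic subgroup of order d accounts for φ(d) elements.
Cyclic subgroups by order — order 1: 1; order 2: 9; order 3: 1; order 9: 1.
Total: 12.

12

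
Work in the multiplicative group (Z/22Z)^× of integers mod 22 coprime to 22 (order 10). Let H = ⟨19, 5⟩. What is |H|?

|⟨19⟩| = 10 and |⟨5⟩| = 5, so |H| is a multiple of lcm(10, 5) = 10 and divides |G| = 10.
Closing {19, 5} under the group operation gives all of G, so |H| = 10.

10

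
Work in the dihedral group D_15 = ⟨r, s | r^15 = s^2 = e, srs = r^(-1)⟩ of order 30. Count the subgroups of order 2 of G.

15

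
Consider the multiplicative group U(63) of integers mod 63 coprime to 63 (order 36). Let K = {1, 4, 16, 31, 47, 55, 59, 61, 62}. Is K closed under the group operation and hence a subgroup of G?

No

Closure fails: 47 · 55 = 2 ∉ K. So K is not a subgroup.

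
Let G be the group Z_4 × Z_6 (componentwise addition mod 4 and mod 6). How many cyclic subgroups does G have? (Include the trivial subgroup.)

12

Each element a generates a cyclic subgroup ⟨a⟩; distinct elements may generate the same one (a cyclic group of order d has φ(d) generators).
Cyclic subgroups by order — order 1: 1; order 2: 3; order 3: 1; order 4: 2; order 6: 3; order 12: 2.
Total: 12.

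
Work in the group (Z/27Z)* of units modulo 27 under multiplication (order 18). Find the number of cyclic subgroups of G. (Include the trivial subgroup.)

A cyclic subgroup of order d is generated by each of its φ(d) elements of order d, so the cyclic subgroups of order d number (#elements of order d)/φ(d).
Cyclic subgroups by order — order 1: 1; order 2: 1; order 3: 1; order 6: 1; order 9: 1; order 18: 1.
Total: 6.

6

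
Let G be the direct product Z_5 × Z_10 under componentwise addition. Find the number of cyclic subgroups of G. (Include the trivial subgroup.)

Each element a generates a cyclic subgroup ⟨a⟩; distinct elements may generate the same one (a cyclic group of order d has φ(d) generators).
Cyclic subgroups by order — order 1: 1; order 2: 1; order 5: 6; order 10: 6.
Total: 14.

14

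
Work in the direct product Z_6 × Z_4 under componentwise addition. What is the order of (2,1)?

12

The order of (2,1) in Z_6 × Z_4 is lcm(ord(2) in Z_6, ord(1) in Z_4).
ord(2) = 3 and ord(1) = 4, so |⟨(2,1)⟩| = lcm(3, 4) = 12.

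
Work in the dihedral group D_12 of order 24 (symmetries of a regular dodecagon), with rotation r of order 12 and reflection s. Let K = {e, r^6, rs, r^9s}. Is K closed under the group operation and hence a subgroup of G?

Closure fails: rs · r^6 = r^7s ∉ K. So K is not a subgroup.

No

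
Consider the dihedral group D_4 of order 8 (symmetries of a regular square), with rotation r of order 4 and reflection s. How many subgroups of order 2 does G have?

5

|G| = 8 and 2 | 8, so subgroups of order 2 are possible by Lagrange.
The subgroups of order 2 are: {e, r^2}; {e, r^2s}; {e, r^3s}; {e, rs}; … (5 in all).
So G has 5 subgroups of order 2.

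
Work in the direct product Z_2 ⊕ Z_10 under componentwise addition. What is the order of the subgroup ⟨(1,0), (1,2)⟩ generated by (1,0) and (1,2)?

10

|⟨(1,0)⟩| = 2 and |⟨(1,2)⟩| = 10, so |H| is a multiple of lcm(2, 10) = 10 and divides |G| = 20.
Closing under the operation: H = {(0,0), (0,2), (0,4), (0,6), (0,8), (1,0), (1,2), (1,4), (1,6), (1,8)}, so |H| = 10.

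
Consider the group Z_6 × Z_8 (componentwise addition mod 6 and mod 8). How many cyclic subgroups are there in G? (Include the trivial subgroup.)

16

Each element a generates a cyclic subgroup ⟨a⟩; distinct elements may generate the same one (a cyclic group of order d has φ(d) generators).
Cyclic subgroups by order — order 1: 1; order 2: 3; order 3: 1; order 4: 2; order 6: 3; order 8: 2; order 12: 2; order 24: 2.
Total: 16.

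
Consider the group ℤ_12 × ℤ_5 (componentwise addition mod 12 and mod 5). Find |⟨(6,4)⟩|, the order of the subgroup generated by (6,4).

10

The order of (6,4) in Z_12 × Z_5 is lcm(ord(6) in Z_12, ord(4) in Z_5).
ord(6) = 2 and ord(4) = 5, so |⟨(6,4)⟩| = lcm(2, 5) = 10.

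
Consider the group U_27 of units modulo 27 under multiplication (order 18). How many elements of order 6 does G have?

2

The elements of order 6 are: 8, 17.
That's 2.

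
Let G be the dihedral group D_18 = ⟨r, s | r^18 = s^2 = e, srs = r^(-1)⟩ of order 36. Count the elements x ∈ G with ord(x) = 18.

The elements of order 18 are: r, r^5, r^7, r^11, r^13, r^17.
That's 6.

6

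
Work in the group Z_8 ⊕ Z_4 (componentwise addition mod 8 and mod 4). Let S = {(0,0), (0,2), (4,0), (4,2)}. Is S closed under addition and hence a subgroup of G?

|S| = 4 divides |G| = 32, consistent with Lagrange.
S contains the identity, every element's inverse is in S, and S is closed under +: it is a subgroup.

Yes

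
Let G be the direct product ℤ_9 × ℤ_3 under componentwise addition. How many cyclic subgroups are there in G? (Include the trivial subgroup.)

8

A cyclic subgroup of order d is generated by each of its φ(d) elements of order d, so the cyclic subgroups of order d number (#elements of order d)/φ(d).
Cyclic subgroups by order — order 1: 1; order 3: 4; order 9: 3.
Total: 8.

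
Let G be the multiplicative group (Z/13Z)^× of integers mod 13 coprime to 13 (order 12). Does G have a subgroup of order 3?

Yes

3 | 12. A subgroup of order 3 is {1, 3, 9}.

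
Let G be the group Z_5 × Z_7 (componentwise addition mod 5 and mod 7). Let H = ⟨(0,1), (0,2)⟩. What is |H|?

|⟨(0,1)⟩| = 7 and |⟨(0,2)⟩| = 7, so |H| is a multiple of lcm(7, 7) = 7 and divides |G| = 35.
Closing under the operation: H = {(0,0), (0,1), (0,2), (0,3), (0,4), (0,5), (0,6)}, so |H| = 7.

7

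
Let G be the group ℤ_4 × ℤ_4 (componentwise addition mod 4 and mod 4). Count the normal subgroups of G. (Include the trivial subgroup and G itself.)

15

G is abelian, so every subgroup is normal.
G has 15 subgroups in total, hence 15 normal subgroups.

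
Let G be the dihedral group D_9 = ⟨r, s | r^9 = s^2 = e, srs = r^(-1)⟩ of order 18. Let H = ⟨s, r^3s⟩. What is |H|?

6

|⟨s⟩| = 2 and |⟨r^3s⟩| = 2, so |H| is a multiple of lcm(2, 2) = 2 and divides |G| = 18.
Closing under the operation: H = {e, r^3, r^6, s, r^3s, r^6s}, so |H| = 6.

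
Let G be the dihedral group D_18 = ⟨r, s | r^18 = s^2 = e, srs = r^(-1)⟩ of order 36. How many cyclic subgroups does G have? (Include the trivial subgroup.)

A cyclic subgroup of order d is generated by each of its φ(d) elements of order d, so the cyclic subgroups of order d number (#elements of order d)/φ(d).
Cyclic subgroups by order — order 1: 1; order 2: 19; order 3: 1; order 6: 1; order 9: 1; order 18: 1.
Total: 24.

24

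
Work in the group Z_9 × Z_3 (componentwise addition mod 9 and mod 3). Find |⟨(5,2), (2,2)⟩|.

|⟨(5,2)⟩| = 9 and |⟨(2,2)⟩| = 9, so |H| is a multiple of lcm(9, 9) = 9 and divides |G| = 27.
Closing under the operation: H = {(0,0), (1,1), (2,2), (3,0), (4,1), (5,2), (6,0), (7,1), (8,2)}, so |H| = 9.

9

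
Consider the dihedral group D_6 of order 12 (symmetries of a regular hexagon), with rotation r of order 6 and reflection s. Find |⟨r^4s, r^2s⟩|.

6

|⟨r^4s⟩| = 2 and |⟨r^2s⟩| = 2, so |H| is a multiple of lcm(2, 2) = 2 and divides |G| = 12.
Closing under the operation: H = {e, r^2, r^4, s, r^2s, r^4s}, so |H| = 6.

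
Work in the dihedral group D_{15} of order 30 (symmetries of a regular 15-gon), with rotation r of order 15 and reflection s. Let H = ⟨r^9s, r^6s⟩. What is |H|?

10

|⟨r^9s⟩| = 2 and |⟨r^6s⟩| = 2, so |H| is a multiple of lcm(2, 2) = 2 and divides |G| = 30.
Closing under the operation: H = {e, r^3, r^6, r^9, r^12, s, r^3s, r^6s, r^9s, r^12s}, so |H| = 10.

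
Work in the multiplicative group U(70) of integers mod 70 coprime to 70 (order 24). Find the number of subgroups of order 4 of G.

|G| = 24 and 4 | 24, so subgroups of order 4 are possible by Lagrange.
The subgroups of order 4 are: {1, 13, 27, 29}; {1, 29, 41, 69}; {1, 29, 43, 57}.
So G has 3 subgroups of order 4.

3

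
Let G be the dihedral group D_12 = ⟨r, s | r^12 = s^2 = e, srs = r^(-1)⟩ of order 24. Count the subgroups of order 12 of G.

3

|G| = 24 and 12 | 24, so subgroups of order 12 are possible by Lagrange.
The subgroups of order 12 are: {e, r, r^2, r^3, r^4, r^5, r^6, r^7, r^8, r^9, r^10, r^11}; {e, r^2, r^4, r^6, r^8, r^10, s, r^2s, r^4s, r^6s, r^8s, r^10s}; {e, r^2, r^4, r^6, r^8, r^10, rs, r^3s, r^5s, r^7s, r^9s, r^11s}.
So G has 3 subgroups of order 12.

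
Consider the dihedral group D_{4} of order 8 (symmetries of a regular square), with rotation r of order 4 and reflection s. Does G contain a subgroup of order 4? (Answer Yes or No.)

4 | 8. A subgroup of order 4 is {e, r, r^2, r^3}.

Yes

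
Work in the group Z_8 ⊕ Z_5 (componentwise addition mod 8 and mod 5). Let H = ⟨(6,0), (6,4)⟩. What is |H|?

|⟨(6,0)⟩| = 4 and |⟨(6,4)⟩| = 20, so |H| is a multiple of lcm(4, 20) = 20 and divides |G| = 40.
Closing under the operation: H = {(0,0), (0,1), (0,2), (0,3), (0,4), (2,0), (2,1), (2,2), (2,3), (2,4), (4,0), (4,1), (4,2), (4,3), (4,4), (6,0), (6,1), (6,2), (6,3), (6,4)}, so |H| = 20.

20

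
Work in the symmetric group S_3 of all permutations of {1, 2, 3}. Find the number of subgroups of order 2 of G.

3

|G| = 6 and 2 | 6, so subgroups of order 2 are possible by Lagrange.
The subgroups of order 2 are: {e, (1 2)}; {e, (1 3)}; {e, (2 3)}.
So G has 3 subgroups of order 2.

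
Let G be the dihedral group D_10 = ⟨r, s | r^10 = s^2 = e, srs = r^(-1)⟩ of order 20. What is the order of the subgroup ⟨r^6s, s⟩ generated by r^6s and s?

|⟨r^6s⟩| = 2 and |⟨s⟩| = 2, so |H| is a multiple of lcm(2, 2) = 2 and divides |G| = 20.
Closing under the operation: H = {e, r^2, r^4, r^6, r^8, s, r^2s, r^4s, r^6s, r^8s}, so |H| = 10.

10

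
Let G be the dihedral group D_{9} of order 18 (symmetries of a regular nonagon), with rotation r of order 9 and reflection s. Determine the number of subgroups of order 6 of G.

3

|G| = 18 and 6 | 18, so subgroups of order 6 are possible by Lagrange.
The subgroups of order 6 are: {e, r^3, r^6, r^2s, r^5s, r^8s}; {e, r^3, r^6, s, r^3s, r^6s}; {e, r^3, r^6, rs, r^4s, r^7s}.
So G has 3 subgroups of order 6.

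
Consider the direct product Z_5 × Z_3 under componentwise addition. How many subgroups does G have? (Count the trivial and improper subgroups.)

|G| = 15, so by Lagrange every subgroup order divides 15. Divisors: 1, 3, 5, 15.
Subgroups by order — order 1: 1; order 3: 1; order 5: 1; order 15: 1.
Total: 1 + 1 + 1 + 1 = 4.

4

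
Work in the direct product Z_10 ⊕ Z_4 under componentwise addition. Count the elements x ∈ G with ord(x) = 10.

An element (a,b) has order lcm(ord(a), ord(b)); count pairs with lcm equal to 10.
Enumerating gives 12 such elements.

12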